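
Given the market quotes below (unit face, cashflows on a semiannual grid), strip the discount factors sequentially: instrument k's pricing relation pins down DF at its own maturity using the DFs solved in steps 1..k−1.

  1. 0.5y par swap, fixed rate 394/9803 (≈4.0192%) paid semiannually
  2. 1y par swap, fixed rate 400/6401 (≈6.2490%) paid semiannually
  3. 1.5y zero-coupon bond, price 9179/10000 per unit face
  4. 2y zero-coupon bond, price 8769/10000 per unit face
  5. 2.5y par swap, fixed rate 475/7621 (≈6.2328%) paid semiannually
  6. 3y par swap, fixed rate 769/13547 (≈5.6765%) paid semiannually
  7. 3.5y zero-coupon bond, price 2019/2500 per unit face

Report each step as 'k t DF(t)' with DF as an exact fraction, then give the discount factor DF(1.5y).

1 1/2 9803/10000
2 1 47/50
3 3/2 9179/10000
4 2 8769/10000
5 5/2 343/400
6 3 4231/5000
7 7/2 2019/2500
DF(1.5y) = 9179/10000 ≈ 0.917900

step 1 [0.5y] swap r/2=197/9803: DF=(1 − 197/9803·(0))/(1+197/9803) = 9803/10000 ≈ 0.980300
step 2 [1y] swap r/2=200/6401: DF=(1 − 200/6401·(0.980300))/(1+200/6401) = 47/50 ≈ 0.940000
step 3 [1.5y] zero: DF = P = 9179/10000 ≈ 0.917900
step 4 [2y] zero: DF = P = 8769/10000 ≈ 0.876900
step 5 [2.5y] swap r/2=475/15242: DF=(1 − 475/15242·(0.980300+0.940000+0.917900+0.876900))/(1+475/15242) = 343/400 ≈ 0.857500
step 6 [3y] swap r/2=769/27094: DF=(1 − 769/27094·(0.980300+0.940000+0.917900+0.876900+0.857500))/(1+769/27094) = 4231/5000 ≈ 0.846200
step 7 [3.5y] zero: DF = P = 2019/2500 ≈ 0.807600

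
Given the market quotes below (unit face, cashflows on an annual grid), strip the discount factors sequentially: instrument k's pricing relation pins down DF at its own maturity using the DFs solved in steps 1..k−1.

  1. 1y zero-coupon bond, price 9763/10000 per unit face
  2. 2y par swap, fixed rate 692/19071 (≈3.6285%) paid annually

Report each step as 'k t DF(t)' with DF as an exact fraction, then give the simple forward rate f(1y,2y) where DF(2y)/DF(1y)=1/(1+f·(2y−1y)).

1 1 9763/10000
2 2 2327/2500
f(1y,2y) = ((9763/10000)/(2327/2500) − 1)/(1) = 35/716 ≈ 4.8883%

step 1 [1y] zero: DF = P = 9763/10000 ≈ 0.976300
step 2 [2y] swap r/1=692/19071: DF=(1 − 692/19071·(0.976300))/(1+692/19071) = 2327/2500 ≈ 0.930800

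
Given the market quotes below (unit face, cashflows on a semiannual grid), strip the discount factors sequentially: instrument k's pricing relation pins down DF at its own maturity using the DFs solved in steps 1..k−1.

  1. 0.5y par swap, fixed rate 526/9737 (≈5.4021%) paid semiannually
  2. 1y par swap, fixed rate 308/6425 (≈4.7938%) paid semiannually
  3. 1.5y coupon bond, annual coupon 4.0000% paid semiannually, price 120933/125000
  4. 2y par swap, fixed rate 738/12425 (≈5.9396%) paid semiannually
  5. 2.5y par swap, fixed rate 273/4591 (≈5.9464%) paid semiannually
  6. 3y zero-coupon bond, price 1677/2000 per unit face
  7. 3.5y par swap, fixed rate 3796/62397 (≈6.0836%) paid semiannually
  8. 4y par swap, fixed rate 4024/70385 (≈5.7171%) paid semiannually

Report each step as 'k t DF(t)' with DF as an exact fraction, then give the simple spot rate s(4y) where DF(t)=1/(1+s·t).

1 1/2 9737/10000
2 1 4769/5000
3 3/2 9107/10000
4 2 8893/10000
5 5/2 1727/2000
6 3 1677/2000
7 7/2 4051/5000
8 4 1997/2500
s(4y) = (1/(1997/2500) − 1)/(4) = 503/7988 ≈ 6.2969%

step 1 [0.5y] swap r/2=263/9737: DF=(1 − 263/9737·(0))/(1+263/9737) = 9737/10000 ≈ 0.973700
step 2 [1y] swap r/2=154/6425: DF=(1 − 154/6425·(0.973700))/(1+154/6425) = 4769/5000 ≈ 0.953800
step 3 [1.5y] bond c/2=1/50: DF=(120933/125000 − 1/50·(0.973700+0.953800))/(1+1/50) = 9107/10000 ≈ 0.910700
step 4 [2y] swap r/2=369/12425: DF=(1 − 369/12425·(0.973700+0.953800+0.910700))/(1+369/12425) = 8893/10000 ≈ 0.889300
step 5 [2.5y] swap r/2=273/9182: DF=(1 − 273/9182·(0.973700+0.953800+0.910700+0.889300))/(1+273/9182) = 1727/2000 ≈ 0.863500
step 6 [3y] zero: DF = P = 1677/2000 ≈ 0.838500
step 7 [3.5y] swap r/2=1898/62397: DF=(1 − 1898/62397·(0.973700+0.953800+0.910700+0.889300+0.863500+0.838500))/(1+1898/62397) = 4051/5000 ≈ 0.810200
step 8 [4y] swap r/2=2012/70385: DF=(1 − 2012/70385·(0.973700+0.953800+0.910700+0.889300+0.863500+0.838500+0.810200))/(1+2012/70385) = 1997/2500 ≈ 0.798800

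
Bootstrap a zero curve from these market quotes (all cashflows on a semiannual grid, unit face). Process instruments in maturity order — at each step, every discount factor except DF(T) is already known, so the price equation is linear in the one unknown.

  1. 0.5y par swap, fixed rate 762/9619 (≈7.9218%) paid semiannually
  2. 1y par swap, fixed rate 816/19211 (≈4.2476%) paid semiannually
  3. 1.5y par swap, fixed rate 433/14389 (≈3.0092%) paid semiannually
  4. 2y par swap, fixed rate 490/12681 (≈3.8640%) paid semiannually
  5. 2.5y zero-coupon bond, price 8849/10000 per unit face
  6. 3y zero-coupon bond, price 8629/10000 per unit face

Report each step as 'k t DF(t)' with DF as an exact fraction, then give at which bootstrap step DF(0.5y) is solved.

1 1/2 9619/10000
2 1 1199/1250
3 3/2 9567/10000
4 2 1853/2000
5 5/2 8849/10000
6 3 8629/10000
DF(0.5y) is solved at step 1

step 1 [0.5y] swap r/2=381/9619: DF=(1 − 381/9619·(0))/(1+381/9619) = 9619/10000 ≈ 0.961900
step 2 [1y] swap r/2=408/19211: DF=(1 − 408/19211·(0.961900))/(1+408/19211) = 1199/1250 ≈ 0.959200
step 3 [1.5y] swap r/2=433/28778: DF=(1 − 433/28778·(0.961900+0.959200))/(1+433/28778) = 9567/10000 ≈ 0.956700
step 4 [2y] swap r/2=245/12681: DF=(1 − 245/12681·(0.961900+0.959200+0.956700))/(1+245/12681) = 1853/2000 ≈ 0.926500
step 5 [2.5y] zero: DF = P = 8849/10000 ≈ 0.884900
step 6 [3y] zero: DF = P = 8629/10000 ≈ 0.862900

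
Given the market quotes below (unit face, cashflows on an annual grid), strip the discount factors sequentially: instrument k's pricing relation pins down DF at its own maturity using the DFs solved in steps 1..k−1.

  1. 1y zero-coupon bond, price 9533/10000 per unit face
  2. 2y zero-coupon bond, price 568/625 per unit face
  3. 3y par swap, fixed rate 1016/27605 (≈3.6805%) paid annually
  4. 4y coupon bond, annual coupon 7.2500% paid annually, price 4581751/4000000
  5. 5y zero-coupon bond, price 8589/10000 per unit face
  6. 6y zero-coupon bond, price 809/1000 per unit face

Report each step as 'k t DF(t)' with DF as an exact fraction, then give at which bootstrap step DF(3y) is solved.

1 1 9533/10000
2 2 568/625
3 3 1123/1250
4 4 4407/5000
5 5 8589/10000
6 6 809/1000
DF(3y) is solved at step 3

step 1 [1y] zero: DF = P = 9533/10000 ≈ 0.953300
step 2 [2y] zero: DF = P = 568/625 ≈ 0.908800
step 3 [3y] swap r/1=1016/27605: DF=(1 − 1016/27605·(0.953300+0.908800))/(1+1016/27605) = 1123/1250 ≈ 0.898400
step 4 [4y] bond c/1=29/400: DF=(4581751/4000000 − 29/400·(0.953300+0.908800+0.898400))/(1+29/400) = 4407/5000 ≈ 0.881400
step 5 [5y] zero: DF = P = 8589/10000 ≈ 0.858900
step 6 [6y] zero: DF = P = 809/1000 ≈ 0.809000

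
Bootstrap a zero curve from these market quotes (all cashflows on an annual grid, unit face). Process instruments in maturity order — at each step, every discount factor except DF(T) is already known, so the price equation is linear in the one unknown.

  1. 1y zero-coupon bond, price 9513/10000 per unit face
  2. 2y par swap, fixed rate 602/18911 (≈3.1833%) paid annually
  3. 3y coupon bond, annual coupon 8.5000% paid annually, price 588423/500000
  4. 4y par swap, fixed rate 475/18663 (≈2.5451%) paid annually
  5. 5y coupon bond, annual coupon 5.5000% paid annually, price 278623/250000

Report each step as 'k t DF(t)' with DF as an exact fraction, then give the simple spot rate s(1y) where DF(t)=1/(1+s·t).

step 1 [1y] zero: DF = P = 9513/10000 ≈ 0.951300
step 2 [2y] swap r/1=602/18911: DF=(1 − 602/18911·(0.951300))/(1+602/18911) = 4699/5000 ≈ 0.939800
step 3 [3y] bond c/1=17/200: DF=(588423/500000 − 17/200·(0.951300+0.939800))/(1+17/200) = 1873/2000 ≈ 0.936500
step 4 [4y] swap r/1=475/18663: DF=(1 − 475/18663·(0.951300+0.939800+0.936500))/(1+475/18663) = 181/200 ≈ 0.905000
step 5 [5y] bond c/1=11/200: DF=(278623/250000 − 11/200·(0.951300+0.939800+0.936500+0.905000))/(1+11/200) = 4309/5000 ≈ 0.861800

1 1 9513/10000
2 2 4699/5000
3 3 1873/2000
4 4 181/200
5 5 4309/5000
s(1y) = (1/(9513/10000) − 1)/(1) = 487/9513 ≈ 5.1193%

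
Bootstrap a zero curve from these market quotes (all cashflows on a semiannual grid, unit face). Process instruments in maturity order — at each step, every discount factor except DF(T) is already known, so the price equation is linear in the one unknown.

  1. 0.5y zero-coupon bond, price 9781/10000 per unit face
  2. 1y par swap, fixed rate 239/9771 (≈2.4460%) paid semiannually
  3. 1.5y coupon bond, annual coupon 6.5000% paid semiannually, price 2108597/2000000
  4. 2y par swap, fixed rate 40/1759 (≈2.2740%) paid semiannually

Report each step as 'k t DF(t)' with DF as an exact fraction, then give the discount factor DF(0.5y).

step 1 [0.5y] zero: DF = P = 9781/10000 ≈ 0.978100
step 2 [1y] swap r/2=239/19542: DF=(1 − 239/19542·(0.978100))/(1+239/19542) = 9761/10000 ≈ 0.976100
step 3 [1.5y] bond c/2=13/400: DF=(2108597/2000000 − 13/400·(0.978100+0.976100))/(1+13/400) = 2399/2500 ≈ 0.959600
step 4 [2y] swap r/2=20/1759: DF=(1 − 20/1759·(0.978100+0.976100+0.959600))/(1+20/1759) = 239/250 ≈ 0.956000

1 1/2 9781/10000
2 1 9761/10000
3 3/2 2399/2500
4 2 239/250
DF(0.5y) = 9781/10000 ≈ 0.978100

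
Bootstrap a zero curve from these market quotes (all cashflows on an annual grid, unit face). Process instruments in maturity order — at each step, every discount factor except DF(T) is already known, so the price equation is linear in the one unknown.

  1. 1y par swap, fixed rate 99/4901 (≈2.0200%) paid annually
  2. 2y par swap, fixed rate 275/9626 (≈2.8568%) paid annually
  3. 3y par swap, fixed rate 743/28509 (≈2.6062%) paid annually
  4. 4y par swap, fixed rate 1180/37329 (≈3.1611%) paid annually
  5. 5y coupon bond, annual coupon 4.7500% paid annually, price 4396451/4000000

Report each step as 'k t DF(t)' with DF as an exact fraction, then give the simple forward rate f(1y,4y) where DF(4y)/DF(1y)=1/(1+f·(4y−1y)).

step 1 [1y] swap r/1=99/4901: DF=(1 − 99/4901·(0))/(1+99/4901) = 4901/5000 ≈ 0.980200
step 2 [2y] swap r/1=275/9626: DF=(1 − 275/9626·(0.980200))/(1+275/9626) = 189/200 ≈ 0.945000
step 3 [3y] swap r/1=743/28509: DF=(1 − 743/28509·(0.980200+0.945000))/(1+743/28509) = 9257/10000 ≈ 0.925700
step 4 [4y] swap r/1=1180/37329: DF=(1 − 1180/37329·(0.980200+0.945000+0.925700))/(1+1180/37329) = 441/500 ≈ 0.882000
step 5 [5y] bond c/1=19/400: DF=(4396451/4000000 − 19/400·(0.980200+0.945000+0.925700+0.882000))/(1+19/400) = 22/25 ≈ 0.880000

1 1 4901/5000
2 2 189/200
3 3 9257/10000
4 4 441/500
5 5 22/25
f(1y,4y) = ((4901/5000)/(441/500) − 1)/(3) = 491/13230 ≈ 3.7113%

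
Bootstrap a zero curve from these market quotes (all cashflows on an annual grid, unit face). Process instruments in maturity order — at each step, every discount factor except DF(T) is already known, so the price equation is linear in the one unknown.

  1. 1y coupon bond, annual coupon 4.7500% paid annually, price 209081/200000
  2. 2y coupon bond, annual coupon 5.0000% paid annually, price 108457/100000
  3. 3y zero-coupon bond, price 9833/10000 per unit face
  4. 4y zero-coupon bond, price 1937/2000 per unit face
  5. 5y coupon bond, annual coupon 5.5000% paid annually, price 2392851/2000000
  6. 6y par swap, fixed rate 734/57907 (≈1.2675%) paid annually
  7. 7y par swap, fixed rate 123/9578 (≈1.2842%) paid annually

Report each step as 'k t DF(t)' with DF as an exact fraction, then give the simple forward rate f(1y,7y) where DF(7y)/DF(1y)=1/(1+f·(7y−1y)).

step 1 [1y] bond c/1=19/400: DF=(209081/200000 − 19/400·(0))/(1+19/400) = 499/500 ≈ 0.998000
step 2 [2y] bond c/1=1/20: DF=(108457/100000 − 1/20·(0.998000))/(1+1/20) = 4927/5000 ≈ 0.985400
step 3 [3y] zero: DF = P = 9833/10000 ≈ 0.983300
step 4 [4y] zero: DF = P = 1937/2000 ≈ 0.968500
step 5 [5y] bond c/1=11/200: DF=(2392851/2000000 − 11/200·(0.998000+0.985400+0.983300+0.968500))/(1+11/200) = 9289/10000 ≈ 0.928900
step 6 [6y] swap r/1=734/57907: DF=(1 − 734/57907·(0.998000+0.985400+0.983300+0.968500+0.928900))/(1+734/57907) = 4633/5000 ≈ 0.926600
step 7 [7y] swap r/1=123/9578: DF=(1 − 123/9578·(0.998000+0.985400+0.983300+0.968500+0.928900+0.926600))/(1+123/9578) = 9139/10000 ≈ 0.913900

1 1 499/500
2 2 4927/5000
3 3 9833/10000
4 4 1937/2000
5 5 9289/10000
6 6 4633/5000
7 7 9139/10000
f(1y,7y) = ((499/500)/(9139/10000) − 1)/(6) = 841/54834 ≈ 1.5337%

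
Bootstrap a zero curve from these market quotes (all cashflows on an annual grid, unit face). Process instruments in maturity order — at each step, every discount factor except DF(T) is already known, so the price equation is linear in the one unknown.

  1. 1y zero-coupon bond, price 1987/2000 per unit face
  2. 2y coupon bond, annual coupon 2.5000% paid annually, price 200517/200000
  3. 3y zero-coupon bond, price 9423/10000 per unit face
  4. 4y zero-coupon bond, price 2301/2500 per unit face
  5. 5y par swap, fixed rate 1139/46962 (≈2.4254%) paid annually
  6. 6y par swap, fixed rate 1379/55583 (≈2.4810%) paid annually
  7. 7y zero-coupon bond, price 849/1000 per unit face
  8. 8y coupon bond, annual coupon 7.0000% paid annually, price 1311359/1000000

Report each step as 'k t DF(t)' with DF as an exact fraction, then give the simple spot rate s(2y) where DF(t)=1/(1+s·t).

1 1 1987/2000
2 2 9539/10000
3 3 9423/10000
4 4 2301/2500
5 5 8861/10000
6 6 8621/10000
7 7 849/1000
8 8 504/625
s(2y) = (1/(9539/10000) − 1)/(2) = 461/19078 ≈ 2.4164%

step 1 [1y] zero: DF = P = 1987/2000 ≈ 0.993500
step 2 [2y] bond c/1=1/40: DF=(200517/200000 − 1/40·(0.993500))/(1+1/40) = 9539/10000 ≈ 0.953900
step 3 [3y] zero: DF = P = 9423/10000 ≈ 0.942300
step 4 [4y] zero: DF = P = 2301/2500 ≈ 0.920400
step 5 [5y] swap r/1=1139/46962: DF=(1 − 1139/46962·(0.993500+0.953900+0.942300+0.920400))/(1+1139/46962) = 8861/10000 ≈ 0.886100
step 6 [6y] swap r/1=1379/55583: DF=(1 − 1379/55583·(0.993500+0.953900+0.942300+0.920400+0.886100))/(1+1379/55583) = 8621/10000 ≈ 0.862100
step 7 [7y] zero: DF = P = 849/1000 ≈ 0.849000
step 8 [8y] bond c/1=7/100: DF=(1311359/1000000 − 7/100·(0.993500+0.953900+0.942300+0.920400+0.886100+0.862100+0.849000))/(1+7/100) = 504/625 ≈ 0.806400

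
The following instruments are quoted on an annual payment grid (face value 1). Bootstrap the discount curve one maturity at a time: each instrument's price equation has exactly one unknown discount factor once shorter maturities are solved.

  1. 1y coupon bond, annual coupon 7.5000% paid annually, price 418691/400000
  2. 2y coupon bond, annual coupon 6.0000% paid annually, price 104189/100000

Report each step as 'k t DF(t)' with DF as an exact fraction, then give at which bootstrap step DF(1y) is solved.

1 1 9737/10000
2 2 4639/5000
DF(1y) is solved at step 1

step 1 [1y] bond c/1=3/40: DF=(418691/400000 − 3/40·(0))/(1+3/40) = 9737/10000 ≈ 0.973700
step 2 [2y] bond c/1=3/50: DF=(104189/100000 − 3/50·(0.973700))/(1+3/50) = 4639/5000 ≈ 0.927800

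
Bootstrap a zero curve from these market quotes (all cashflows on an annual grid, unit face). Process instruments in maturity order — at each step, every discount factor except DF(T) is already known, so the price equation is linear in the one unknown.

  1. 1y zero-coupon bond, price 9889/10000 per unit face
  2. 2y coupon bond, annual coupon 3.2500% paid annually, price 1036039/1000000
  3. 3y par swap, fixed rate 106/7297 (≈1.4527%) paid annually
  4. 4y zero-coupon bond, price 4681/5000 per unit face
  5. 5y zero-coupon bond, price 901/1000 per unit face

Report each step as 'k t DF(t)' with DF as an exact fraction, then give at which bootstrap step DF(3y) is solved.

1 1 9889/10000
2 2 9723/10000
3 3 1197/1250
4 4 4681/5000
5 5 901/1000
DF(3y) is solved at step 3

step 1 [1y] zero: DF = P = 9889/10000 ≈ 0.988900
step 2 [2y] bond c/1=13/400: DF=(1036039/1000000 − 13/400·(0.988900))/(1+13/400) = 9723/10000 ≈ 0.972300
step 3 [3y] swap r/1=106/7297: DF=(1 − 106/7297·(0.988900+0.972300))/(1+106/7297) = 1197/1250 ≈ 0.957600
step 4 [4y] zero: DF = P = 4681/5000 ≈ 0.936200
step 5 [5y] zero: DF = P = 901/1000 ≈ 0.901000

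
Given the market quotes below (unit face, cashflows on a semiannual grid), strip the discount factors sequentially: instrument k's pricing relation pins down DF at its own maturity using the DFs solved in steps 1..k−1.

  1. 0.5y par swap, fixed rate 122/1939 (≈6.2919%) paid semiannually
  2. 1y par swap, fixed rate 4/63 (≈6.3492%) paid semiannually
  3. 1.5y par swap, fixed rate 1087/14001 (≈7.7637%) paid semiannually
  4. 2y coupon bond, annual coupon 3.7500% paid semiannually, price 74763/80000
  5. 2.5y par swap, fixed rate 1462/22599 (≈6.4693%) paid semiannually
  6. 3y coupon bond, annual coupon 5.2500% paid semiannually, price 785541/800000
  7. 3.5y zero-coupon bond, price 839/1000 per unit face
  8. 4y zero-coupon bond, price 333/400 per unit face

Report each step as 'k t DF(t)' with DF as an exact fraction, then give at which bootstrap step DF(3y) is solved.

step 1 [0.5y] swap r/2=61/1939: DF=(1 − 61/1939·(0))/(1+61/1939) = 1939/2000 ≈ 0.969500
step 2 [1y] swap r/2=2/63: DF=(1 − 2/63·(0.969500))/(1+2/63) = 4697/5000 ≈ 0.939400
step 3 [1.5y] swap r/2=1087/28002: DF=(1 − 1087/28002·(0.969500+0.939400))/(1+1087/28002) = 8913/10000 ≈ 0.891300
step 4 [2y] bond c/2=3/160: DF=(74763/80000 − 3/160·(0.969500+0.939400+0.891300))/(1+3/160) = 4329/5000 ≈ 0.865800
step 5 [2.5y] swap r/2=731/22599: DF=(1 − 731/22599·(0.969500+0.939400+0.891300+0.865800))/(1+731/22599) = 4269/5000 ≈ 0.853800
step 6 [3y] bond c/2=21/800: DF=(785541/800000 − 21/800·(0.969500+0.939400+0.891300+0.865800+0.853800))/(1+21/800) = 2103/2500 ≈ 0.841200
step 7 [3.5y] zero: DF = P = 839/1000 ≈ 0.839000
step 8 [4y] zero: DF = P = 333/400 ≈ 0.832500

1 1/2 1939/2000
2 1 4697/5000
3 3/2 8913/10000
4 2 4329/5000
5 5/2 4269/5000
6 3 2103/2500
7 7/2 839/1000
8 4 333/400
DF(3y) is solved at step 6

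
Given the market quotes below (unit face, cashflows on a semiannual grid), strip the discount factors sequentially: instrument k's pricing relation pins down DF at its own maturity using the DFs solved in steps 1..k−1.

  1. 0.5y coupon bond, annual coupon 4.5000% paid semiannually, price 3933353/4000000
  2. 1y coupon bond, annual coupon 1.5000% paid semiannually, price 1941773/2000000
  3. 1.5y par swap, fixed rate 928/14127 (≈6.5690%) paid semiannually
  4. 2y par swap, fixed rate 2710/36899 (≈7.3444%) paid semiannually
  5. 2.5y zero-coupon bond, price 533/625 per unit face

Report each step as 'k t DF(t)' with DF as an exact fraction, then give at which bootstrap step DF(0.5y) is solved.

1 1/2 9617/10000
2 1 1913/2000
3 3/2 567/625
4 2 1729/2000
5 5/2 533/625
DF(0.5y) is solved at step 1

step 1 [0.5y] bond c/2=9/400: DF=(3933353/4000000 − 9/400·(0))/(1+9/400) = 9617/10000 ≈ 0.961700
step 2 [1y] bond c/2=3/400: DF=(1941773/2000000 − 3/400·(0.961700))/(1+3/400) = 1913/2000 ≈ 0.956500
step 3 [1.5y] swap r/2=464/14127: DF=(1 − 464/14127·(0.961700+0.956500))/(1+464/14127) = 567/625 ≈ 0.907200
step 4 [2y] swap r/2=1355/36899: DF=(1 − 1355/36899·(0.961700+0.956500+0.907200))/(1+1355/36899) = 1729/2000 ≈ 0.864500
step 5 [2.5y] zero: DF = P = 533/625 ≈ 0.852800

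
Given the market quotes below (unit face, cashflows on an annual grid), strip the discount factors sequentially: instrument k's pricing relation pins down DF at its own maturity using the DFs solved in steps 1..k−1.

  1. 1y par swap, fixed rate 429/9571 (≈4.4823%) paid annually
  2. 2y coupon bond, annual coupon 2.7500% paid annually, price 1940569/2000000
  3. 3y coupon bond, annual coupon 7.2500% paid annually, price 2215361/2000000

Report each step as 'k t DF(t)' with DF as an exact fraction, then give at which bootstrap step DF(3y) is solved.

1 1 9571/10000
2 2 9187/10000
3 3 453/500
DF(3y) is solved at step 3

step 1 [1y] swap r/1=429/9571: DF=(1 − 429/9571·(0))/(1+429/9571) = 9571/10000 ≈ 0.957100
step 2 [2y] bond c/1=11/400: DF=(1940569/2000000 − 11/400·(0.957100))/(1+11/400) = 9187/10000 ≈ 0.918700
step 3 [3y] bond c/1=29/400: DF=(2215361/2000000 − 29/400·(0.957100+0.918700))/(1+29/400) = 453/500 ≈ 0.906000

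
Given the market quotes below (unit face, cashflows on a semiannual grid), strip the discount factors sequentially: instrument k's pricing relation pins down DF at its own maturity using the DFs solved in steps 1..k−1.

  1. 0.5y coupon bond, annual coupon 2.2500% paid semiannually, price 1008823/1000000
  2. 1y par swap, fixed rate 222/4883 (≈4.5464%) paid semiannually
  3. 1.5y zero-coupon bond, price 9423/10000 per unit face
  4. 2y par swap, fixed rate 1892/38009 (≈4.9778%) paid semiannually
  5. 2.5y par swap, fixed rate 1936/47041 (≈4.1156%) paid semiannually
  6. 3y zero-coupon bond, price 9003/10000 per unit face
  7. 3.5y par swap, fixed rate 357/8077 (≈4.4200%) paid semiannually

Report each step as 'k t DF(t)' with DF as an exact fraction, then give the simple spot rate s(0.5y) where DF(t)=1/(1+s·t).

1 1/2 1247/1250
2 1 2389/2500
3 3/2 9423/10000
4 2 4527/5000
5 5/2 1129/1250
6 3 9003/10000
7 7/2 2143/2500
s(0.5y) = (1/(1247/1250) − 1)/(1/2) = 6/1247 ≈ 0.4812%

step 1 [0.5y] bond c/2=9/800: DF=(1008823/1000000 − 9/800·(0))/(1+9/800) = 1247/1250 ≈ 0.997600
step 2 [1y] swap r/2=111/4883: DF=(1 − 111/4883·(0.997600))/(1+111/4883) = 2389/2500 ≈ 0.955600
step 3 [1.5y] zero: DF = P = 9423/10000 ≈ 0.942300
step 4 [2y] swap r/2=946/38009: DF=(1 − 946/38009·(0.997600+0.955600+0.942300))/(1+946/38009) = 4527/5000 ≈ 0.905400
step 5 [2.5y] swap r/2=968/47041: DF=(1 − 968/47041·(0.997600+0.955600+0.942300+0.905400))/(1+968/47041) = 1129/1250 ≈ 0.903200
step 6 [3y] zero: DF = P = 9003/10000 ≈ 0.900300
step 7 [3.5y] swap r/2=357/16154: DF=(1 − 357/16154·(0.997600+0.955600+0.942300+0.905400+0.903200+0.900300))/(1+357/16154) = 2143/2500 ≈ 0.857200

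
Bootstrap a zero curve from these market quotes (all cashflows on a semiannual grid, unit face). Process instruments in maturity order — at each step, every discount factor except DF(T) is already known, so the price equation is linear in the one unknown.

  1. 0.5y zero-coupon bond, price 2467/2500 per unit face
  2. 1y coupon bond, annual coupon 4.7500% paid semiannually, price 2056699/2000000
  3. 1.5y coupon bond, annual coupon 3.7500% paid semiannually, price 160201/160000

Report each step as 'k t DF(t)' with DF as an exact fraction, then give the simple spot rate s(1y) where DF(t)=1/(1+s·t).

step 1 [0.5y] zero: DF = P = 2467/2500 ≈ 0.986800
step 2 [1y] bond c/2=19/800: DF=(2056699/2000000 − 19/800·(0.986800))/(1+19/800) = 1227/1250 ≈ 0.981600
step 3 [1.5y] bond c/2=3/160: DF=(160201/160000 − 3/160·(0.986800+0.981600))/(1+3/160) = 4733/5000 ≈ 0.946600

1 1/2 2467/2500
2 1 1227/1250
3 3/2 4733/5000
s(1y) = (1/(1227/1250) − 1)/(1) = 23/1227 ≈ 1.8745%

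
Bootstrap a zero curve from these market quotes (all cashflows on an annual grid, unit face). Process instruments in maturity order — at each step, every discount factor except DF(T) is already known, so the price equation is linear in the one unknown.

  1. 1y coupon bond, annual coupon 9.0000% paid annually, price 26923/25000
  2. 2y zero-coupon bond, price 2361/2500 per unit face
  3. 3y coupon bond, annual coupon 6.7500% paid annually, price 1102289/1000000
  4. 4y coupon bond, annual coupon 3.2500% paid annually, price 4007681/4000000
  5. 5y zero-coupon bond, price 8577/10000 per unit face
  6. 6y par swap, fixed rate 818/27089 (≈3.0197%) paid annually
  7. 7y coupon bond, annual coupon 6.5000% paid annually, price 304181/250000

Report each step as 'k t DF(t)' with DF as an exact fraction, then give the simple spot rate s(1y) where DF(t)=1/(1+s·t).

step 1 [1y] bond c/1=9/100: DF=(26923/25000 − 9/100·(0))/(1+9/100) = 247/250 ≈ 0.988000
step 2 [2y] zero: DF = P = 2361/2500 ≈ 0.944400
step 3 [3y] bond c/1=27/400: DF=(1102289/1000000 − 27/400·(0.988000+0.944400))/(1+27/400) = 569/625 ≈ 0.910400
step 4 [4y] bond c/1=13/400: DF=(4007681/4000000 − 13/400·(0.988000+0.944400+0.910400))/(1+13/400) = 8809/10000 ≈ 0.880900
step 5 [5y] zero: DF = P = 8577/10000 ≈ 0.857700
step 6 [6y] swap r/1=818/27089: DF=(1 − 818/27089·(0.988000+0.944400+0.910400+0.880900+0.857700))/(1+818/27089) = 2091/2500 ≈ 0.836400
step 7 [7y] bond c/1=13/200: DF=(304181/250000 − 13/200·(0.988000+0.944400+0.910400+0.880900+0.857700+0.836400))/(1+13/200) = 4059/5000 ≈ 0.811800

1 1 247/250
2 2 2361/2500
3 3 569/625
4 4 8809/10000
5 5 8577/10000
6 6 2091/2500
7 7 4059/5000
s(1y) = (1/(247/250) − 1)/(1) = 3/247 ≈ 1.2146%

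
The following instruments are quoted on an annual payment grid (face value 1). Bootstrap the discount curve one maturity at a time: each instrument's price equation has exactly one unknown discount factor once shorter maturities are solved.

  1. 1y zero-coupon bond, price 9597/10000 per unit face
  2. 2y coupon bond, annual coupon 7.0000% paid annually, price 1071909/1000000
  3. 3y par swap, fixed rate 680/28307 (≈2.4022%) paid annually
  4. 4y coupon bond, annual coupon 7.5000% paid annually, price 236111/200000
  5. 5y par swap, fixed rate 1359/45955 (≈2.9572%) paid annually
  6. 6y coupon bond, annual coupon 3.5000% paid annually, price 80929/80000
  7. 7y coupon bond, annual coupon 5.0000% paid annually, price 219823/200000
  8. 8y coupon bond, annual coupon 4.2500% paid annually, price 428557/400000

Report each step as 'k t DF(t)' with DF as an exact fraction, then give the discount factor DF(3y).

1 1 9597/10000
2 2 939/1000
3 3 233/250
4 4 9007/10000
5 5 8641/10000
6 6 411/500
7 7 493/625
8 8 7747/10000
DF(3y) = 233/250 ≈ 0.932000

step 1 [1y] zero: DF = P = 9597/10000 ≈ 0.959700
step 2 [2y] bond c/1=7/100: DF=(1071909/1000000 − 7/100·(0.959700))/(1+7/100) = 939/1000 ≈ 0.939000
step 3 [3y] swap r/1=680/28307: DF=(1 − 680/28307·(0.959700+0.939000))/(1+680/28307) = 233/250 ≈ 0.932000
step 4 [4y] bond c/1=3/40: DF=(236111/200000 − 3/40·(0.959700+0.939000+0.932000))/(1+3/40) = 9007/10000 ≈ 0.900700
step 5 [5y] swap r/1=1359/45955: DF=(1 − 1359/45955·(0.959700+0.939000+0.932000+0.900700))/(1+1359/45955) = 8641/10000 ≈ 0.864100
step 6 [6y] bond c/1=7/200: DF=(80929/80000 − 7/200·(0.959700+0.939000+0.932000+0.900700+0.864100))/(1+7/200) = 411/500 ≈ 0.822000
step 7 [7y] bond c/1=1/20: DF=(219823/200000 − 1/20·(0.959700+0.939000+0.932000+0.900700+0.864100+0.822000))/(1+1/20) = 493/625 ≈ 0.788800
step 8 [8y] bond c/1=17/400: DF=(428557/400000 − 17/400·(0.959700+0.939000+0.932000+0.900700+0.864100+0.822000+0.788800))/(1+17/400) = 7747/10000 ≈ 0.774700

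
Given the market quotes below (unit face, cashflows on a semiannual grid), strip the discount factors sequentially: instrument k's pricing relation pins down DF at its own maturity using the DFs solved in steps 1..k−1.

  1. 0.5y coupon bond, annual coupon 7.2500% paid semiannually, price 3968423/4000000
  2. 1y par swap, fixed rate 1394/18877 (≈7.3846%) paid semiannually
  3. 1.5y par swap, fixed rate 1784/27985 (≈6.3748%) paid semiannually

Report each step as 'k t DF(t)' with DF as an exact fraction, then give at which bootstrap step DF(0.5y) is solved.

step 1 [0.5y] bond c/2=29/800: DF=(3968423/4000000 − 29/800·(0))/(1+29/800) = 4787/5000 ≈ 0.957400
step 2 [1y] swap r/2=697/18877: DF=(1 − 697/18877·(0.957400))/(1+697/18877) = 9303/10000 ≈ 0.930300
step 3 [1.5y] swap r/2=892/27985: DF=(1 − 892/27985·(0.957400+0.930300))/(1+892/27985) = 2277/2500 ≈ 0.910800

1 1/2 4787/5000
2 1 9303/10000
3 3/2 2277/2500
DF(0.5y) is solved at step 1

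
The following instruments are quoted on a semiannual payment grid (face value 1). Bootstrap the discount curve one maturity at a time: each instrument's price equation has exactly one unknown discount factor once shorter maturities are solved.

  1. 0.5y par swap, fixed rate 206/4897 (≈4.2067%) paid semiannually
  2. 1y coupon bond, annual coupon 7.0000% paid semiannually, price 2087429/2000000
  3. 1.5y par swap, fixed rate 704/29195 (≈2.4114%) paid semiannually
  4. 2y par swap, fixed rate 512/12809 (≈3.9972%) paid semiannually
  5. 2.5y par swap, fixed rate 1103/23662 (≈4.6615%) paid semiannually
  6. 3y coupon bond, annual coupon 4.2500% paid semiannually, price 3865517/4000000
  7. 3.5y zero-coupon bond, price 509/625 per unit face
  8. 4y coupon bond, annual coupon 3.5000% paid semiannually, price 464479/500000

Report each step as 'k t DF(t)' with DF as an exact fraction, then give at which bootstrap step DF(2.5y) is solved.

1 1/2 4897/5000
2 1 9753/10000
3 3/2 603/625
4 2 577/625
5 5/2 8897/10000
6 3 4239/5000
7 7/2 509/625
8 4 803/1000
DF(2.5y) is solved at step 5

step 1 [0.5y] swap r/2=103/4897: DF=(1 − 103/4897·(0))/(1+103/4897) = 4897/5000 ≈ 0.979400
step 2 [1y] bond c/2=7/200: DF=(2087429/2000000 − 7/200·(0.979400))/(1+7/200) = 9753/10000 ≈ 0.975300
step 3 [1.5y] swap r/2=352/29195: DF=(1 − 352/29195·(0.979400+0.975300))/(1+352/29195) = 603/625 ≈ 0.964800
step 4 [2y] swap r/2=256/12809: DF=(1 − 256/12809·(0.979400+0.975300+0.964800))/(1+256/12809) = 577/625 ≈ 0.923200
step 5 [2.5y] swap r/2=1103/47324: DF=(1 − 1103/47324·(0.979400+0.975300+0.964800+0.923200))/(1+1103/47324) = 8897/10000 ≈ 0.889700
step 6 [3y] bond c/2=17/800: DF=(3865517/4000000 − 17/800·(0.979400+0.975300+0.964800+0.923200+0.889700))/(1+17/800) = 4239/5000 ≈ 0.847800
step 7 [3.5y] zero: DF = P = 509/625 ≈ 0.814400
step 8 [4y] bond c/2=7/400: DF=(464479/500000 − 7/400·(0.979400+0.975300+0.964800+0.923200+0.889700+0.847800+0.814400))/(1+7/400) = 803/1000 ≈ 0.803000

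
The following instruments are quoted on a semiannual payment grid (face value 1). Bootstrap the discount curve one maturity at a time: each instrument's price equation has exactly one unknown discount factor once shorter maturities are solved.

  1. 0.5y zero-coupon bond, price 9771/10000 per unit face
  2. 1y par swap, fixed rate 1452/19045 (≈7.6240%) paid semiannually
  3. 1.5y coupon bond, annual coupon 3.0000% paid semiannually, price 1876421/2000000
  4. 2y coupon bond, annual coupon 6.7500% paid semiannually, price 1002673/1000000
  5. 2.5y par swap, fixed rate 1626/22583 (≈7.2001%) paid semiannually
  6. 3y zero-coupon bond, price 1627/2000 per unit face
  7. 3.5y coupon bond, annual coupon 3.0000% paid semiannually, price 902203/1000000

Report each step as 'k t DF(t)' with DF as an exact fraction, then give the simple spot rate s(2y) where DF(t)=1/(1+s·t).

step 1 [0.5y] zero: DF = P = 9771/10000 ≈ 0.977100
step 2 [1y] swap r/2=726/19045: DF=(1 − 726/19045·(0.977100))/(1+726/19045) = 4637/5000 ≈ 0.927400
step 3 [1.5y] bond c/2=3/200: DF=(1876421/2000000 − 3/200·(0.977100+0.927400))/(1+3/200) = 4481/5000 ≈ 0.896200
step 4 [2y] bond c/2=27/800: DF=(1002673/1000000 − 27/800·(0.977100+0.927400+0.896200))/(1+27/800) = 1757/2000 ≈ 0.878500
step 5 [2.5y] swap r/2=813/22583: DF=(1 − 813/22583·(0.977100+0.927400+0.896200+0.878500))/(1+813/22583) = 4187/5000 ≈ 0.837400
step 6 [3y] zero: DF = P = 1627/2000 ≈ 0.813500
step 7 [3.5y] bond c/2=3/200: DF=(902203/1000000 − 3/200·(0.977100+0.927400+0.896200+0.878500+0.837400+0.813500))/(1+3/200) = 8101/10000 ≈ 0.810100

1 1/2 9771/10000
2 1 4637/5000
3 3/2 4481/5000
4 2 1757/2000
5 5/2 4187/5000
6 3 1627/2000
7 7/2 8101/10000
s(2y) = (1/(1757/2000) − 1)/(2) = 243/3514 ≈ 6.9152%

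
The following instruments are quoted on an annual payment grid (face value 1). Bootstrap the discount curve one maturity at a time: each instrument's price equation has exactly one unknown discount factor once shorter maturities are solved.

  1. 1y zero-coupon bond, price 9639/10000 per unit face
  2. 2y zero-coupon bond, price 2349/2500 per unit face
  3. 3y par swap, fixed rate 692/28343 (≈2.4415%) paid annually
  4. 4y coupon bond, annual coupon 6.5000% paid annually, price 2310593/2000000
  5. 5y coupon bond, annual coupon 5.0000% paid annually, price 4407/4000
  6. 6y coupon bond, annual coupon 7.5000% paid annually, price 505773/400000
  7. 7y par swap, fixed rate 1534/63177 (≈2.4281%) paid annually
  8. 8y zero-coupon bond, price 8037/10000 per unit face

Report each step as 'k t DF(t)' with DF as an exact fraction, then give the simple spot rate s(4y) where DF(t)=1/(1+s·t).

1 1 9639/10000
2 2 2349/2500
3 3 2327/2500
4 4 4559/5000
5 5 8709/10000
6 6 8541/10000
7 7 4233/5000
8 8 8037/10000
s(4y) = (1/(4559/5000) − 1)/(4) = 441/18236 ≈ 2.4183%

step 1 [1y] zero: DF = P = 9639/10000 ≈ 0.963900
step 2 [2y] zero: DF = P = 2349/2500 ≈ 0.939600
step 3 [3y] swap r/1=692/28343: DF=(1 − 692/28343·(0.963900+0.939600))/(1+692/28343) = 2327/2500 ≈ 0.930800
step 4 [4y] bond c/1=13/200: DF=(2310593/2000000 − 13/200·(0.963900+0.939600+0.930800))/(1+13/200) = 4559/5000 ≈ 0.911800
step 5 [5y] bond c/1=1/20: DF=(4407/4000 − 1/20·(0.963900+0.939600+0.930800+0.911800))/(1+1/20) = 8709/10000 ≈ 0.870900
step 6 [6y] bond c/1=3/40: DF=(505773/400000 − 3/40·(0.963900+0.939600+0.930800+0.911800+0.870900))/(1+3/40) = 8541/10000 ≈ 0.854100
step 7 [7y] swap r/1=1534/63177: DF=(1 − 1534/63177·(0.963900+0.939600+0.930800+0.911800+0.870900+0.854100))/(1+1534/63177) = 4233/5000 ≈ 0.846600
step 8 [8y] zero: DF = P = 8037/10000 ≈ 0.803700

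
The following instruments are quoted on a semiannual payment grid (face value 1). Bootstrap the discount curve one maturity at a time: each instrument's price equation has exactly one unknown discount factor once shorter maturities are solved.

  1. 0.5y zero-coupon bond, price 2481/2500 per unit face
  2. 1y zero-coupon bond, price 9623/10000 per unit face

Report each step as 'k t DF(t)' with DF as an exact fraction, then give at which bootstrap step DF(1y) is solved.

step 1 [0.5y] zero: DF = P = 2481/2500 ≈ 0.992400
step 2 [1y] zero: DF = P = 9623/10000 ≈ 0.962300

1 1/2 2481/2500
2 1 9623/10000
DF(1y) is solved at step 2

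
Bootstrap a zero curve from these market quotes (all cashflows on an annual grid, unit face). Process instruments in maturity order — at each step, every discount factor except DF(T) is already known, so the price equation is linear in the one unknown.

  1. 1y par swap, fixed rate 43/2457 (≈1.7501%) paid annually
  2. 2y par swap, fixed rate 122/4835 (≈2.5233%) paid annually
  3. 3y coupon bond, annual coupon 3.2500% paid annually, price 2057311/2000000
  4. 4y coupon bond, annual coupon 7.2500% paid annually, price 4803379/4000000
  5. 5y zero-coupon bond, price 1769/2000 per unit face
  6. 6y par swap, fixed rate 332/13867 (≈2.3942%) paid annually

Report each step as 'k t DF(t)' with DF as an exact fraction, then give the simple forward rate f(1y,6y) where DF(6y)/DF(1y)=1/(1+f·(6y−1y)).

1 1 2457/2500
2 2 1189/1250
3 3 4677/5000
4 4 9257/10000
5 5 1769/2000
6 6 542/625
f(1y,6y) = ((2457/2500)/(542/625) − 1)/(5) = 289/10840 ≈ 2.6661%

step 1 [1y] swap r/1=43/2457: DF=(1 − 43/2457·(0))/(1+43/2457) = 2457/2500 ≈ 0.982800
step 2 [2y] swap r/1=122/4835: DF=(1 − 122/4835·(0.982800))/(1+122/4835) = 1189/1250 ≈ 0.951200
step 3 [3y] bond c/1=13/400: DF=(2057311/2000000 − 13/400·(0.982800+0.951200))/(1+13/400) = 4677/5000 ≈ 0.935400
step 4 [4y] bond c/1=29/400: DF=(4803379/4000000 − 29/400·(0.982800+0.951200+0.935400))/(1+29/400) = 9257/10000 ≈ 0.925700
step 5 [5y] zero: DF = P = 1769/2000 ≈ 0.884500
step 6 [6y] swap r/1=332/13867: DF=(1 − 332/13867·(0.982800+0.951200+0.935400+0.925700+0.884500))/(1+332/13867) = 542/625 ≈ 0.867200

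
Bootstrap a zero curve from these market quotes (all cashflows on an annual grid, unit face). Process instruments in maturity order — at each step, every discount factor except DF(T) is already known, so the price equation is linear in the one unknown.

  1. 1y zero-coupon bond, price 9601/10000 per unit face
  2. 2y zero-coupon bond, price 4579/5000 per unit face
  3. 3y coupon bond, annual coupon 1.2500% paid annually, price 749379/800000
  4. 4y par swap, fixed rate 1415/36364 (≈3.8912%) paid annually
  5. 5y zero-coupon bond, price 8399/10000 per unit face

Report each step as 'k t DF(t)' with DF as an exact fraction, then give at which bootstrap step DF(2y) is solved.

step 1 [1y] zero: DF = P = 9601/10000 ≈ 0.960100
step 2 [2y] zero: DF = P = 4579/5000 ≈ 0.915800
step 3 [3y] bond c/1=1/80: DF=(749379/800000 − 1/80·(0.960100+0.915800))/(1+1/80) = 451/500 ≈ 0.902000
step 4 [4y] swap r/1=1415/36364: DF=(1 − 1415/36364·(0.960100+0.915800+0.902000))/(1+1415/36364) = 1717/2000 ≈ 0.858500
step 5 [5y] zero: DF = P = 8399/10000 ≈ 0.839900

1 1 9601/10000
2 2 4579/5000
3 3 451/500
4 4 1717/2000
5 5 8399/10000
DF(2y) is solved at step 2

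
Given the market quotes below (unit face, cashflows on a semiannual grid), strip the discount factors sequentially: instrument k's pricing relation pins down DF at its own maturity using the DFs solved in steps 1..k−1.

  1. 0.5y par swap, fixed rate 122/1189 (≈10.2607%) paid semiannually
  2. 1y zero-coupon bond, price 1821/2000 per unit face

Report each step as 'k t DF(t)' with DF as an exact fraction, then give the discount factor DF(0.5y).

1 1/2 1189/1250
2 1 1821/2000
DF(0.5y) = 1189/1250 ≈ 0.951200

step 1 [0.5y] swap r/2=61/1189: DF=(1 − 61/1189·(0))/(1+61/1189) = 1189/1250 ≈ 0.951200
step 2 [1y] zero: DF = P = 1821/2000 ≈ 0.910500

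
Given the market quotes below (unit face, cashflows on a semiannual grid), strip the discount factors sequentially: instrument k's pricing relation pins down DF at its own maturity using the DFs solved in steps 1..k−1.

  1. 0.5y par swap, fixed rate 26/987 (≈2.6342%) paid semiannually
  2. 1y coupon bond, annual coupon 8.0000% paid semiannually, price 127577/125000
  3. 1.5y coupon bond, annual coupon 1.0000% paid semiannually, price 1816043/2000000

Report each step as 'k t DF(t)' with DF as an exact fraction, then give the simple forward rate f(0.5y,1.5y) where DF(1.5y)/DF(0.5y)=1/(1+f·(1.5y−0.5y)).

1 1/2 987/1000
2 1 4717/5000
3 3/2 8939/10000
f(0.5y,1.5y) = ((987/1000)/(8939/10000) − 1)/(1) = 133/1277 ≈ 10.4150%

step 1 [0.5y] swap r/2=13/987: DF=(1 − 13/987·(0))/(1+13/987) = 987/1000 ≈ 0.987000
step 2 [1y] bond c/2=1/25: DF=(127577/125000 − 1/25·(0.987000))/(1+1/25) = 4717/5000 ≈ 0.943400
step 3 [1.5y] bond c/2=1/200: DF=(1816043/2000000 − 1/200·(0.987000+0.943400))/(1+1/200) = 8939/10000 ≈ 0.893900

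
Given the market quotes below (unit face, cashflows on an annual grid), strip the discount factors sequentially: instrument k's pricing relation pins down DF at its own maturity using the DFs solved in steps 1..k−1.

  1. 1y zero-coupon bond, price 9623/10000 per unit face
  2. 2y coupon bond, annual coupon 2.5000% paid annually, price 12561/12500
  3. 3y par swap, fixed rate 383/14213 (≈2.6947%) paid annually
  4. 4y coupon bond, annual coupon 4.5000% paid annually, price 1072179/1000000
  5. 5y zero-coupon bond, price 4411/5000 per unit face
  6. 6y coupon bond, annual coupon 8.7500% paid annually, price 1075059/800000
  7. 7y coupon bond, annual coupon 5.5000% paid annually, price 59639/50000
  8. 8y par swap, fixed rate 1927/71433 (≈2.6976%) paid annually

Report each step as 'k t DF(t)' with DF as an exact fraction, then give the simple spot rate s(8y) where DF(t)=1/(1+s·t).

step 1 [1y] zero: DF = P = 9623/10000 ≈ 0.962300
step 2 [2y] bond c/1=1/40: DF=(12561/12500 − 1/40·(0.962300))/(1+1/40) = 9569/10000 ≈ 0.956900
step 3 [3y] swap r/1=383/14213: DF=(1 − 383/14213·(0.962300+0.956900))/(1+383/14213) = 4617/5000 ≈ 0.923400
step 4 [4y] bond c/1=9/200: DF=(1072179/1000000 − 9/200·(0.962300+0.956900+0.923400))/(1+9/200) = 2259/2500 ≈ 0.903600
step 5 [5y] zero: DF = P = 4411/5000 ≈ 0.882200
step 6 [6y] bond c/1=7/80: DF=(1075059/800000 − 7/80·(0.962300+0.956900+0.923400+0.903600+0.882200))/(1+7/80) = 8633/10000 ≈ 0.863300
step 7 [7y] bond c/1=11/200: DF=(59639/50000 − 11/200·(0.962300+0.956900+0.923400+0.903600+0.882200+0.863300))/(1+11/200) = 8443/10000 ≈ 0.844300
step 8 [8y] swap r/1=1927/71433: DF=(1 − 1927/71433·(0.962300+0.956900+0.923400+0.903600+0.882200+0.863300+0.844300))/(1+1927/71433) = 8073/10000 ≈ 0.807300

1 1 9623/10000
2 2 9569/10000
3 3 4617/5000
4 4 2259/2500
5 5 4411/5000
6 6 8633/10000
7 7 8443/10000
8 8 8073/10000
s(8y) = (1/(8073/10000) − 1)/(8) = 1927/64584 ≈ 2.9837%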